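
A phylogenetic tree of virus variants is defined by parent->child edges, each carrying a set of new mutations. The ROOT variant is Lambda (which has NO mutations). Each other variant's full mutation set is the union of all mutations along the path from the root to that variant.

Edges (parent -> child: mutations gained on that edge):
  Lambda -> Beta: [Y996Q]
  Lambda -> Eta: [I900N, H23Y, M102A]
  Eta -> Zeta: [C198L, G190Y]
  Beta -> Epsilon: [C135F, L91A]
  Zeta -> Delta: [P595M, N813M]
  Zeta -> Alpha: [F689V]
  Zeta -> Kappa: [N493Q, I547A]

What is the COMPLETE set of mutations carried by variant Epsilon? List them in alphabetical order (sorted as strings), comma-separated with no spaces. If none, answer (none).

At Lambda: gained [] -> total []
At Beta: gained ['Y996Q'] -> total ['Y996Q']
At Epsilon: gained ['C135F', 'L91A'] -> total ['C135F', 'L91A', 'Y996Q']

Answer: C135F,L91A,Y996Q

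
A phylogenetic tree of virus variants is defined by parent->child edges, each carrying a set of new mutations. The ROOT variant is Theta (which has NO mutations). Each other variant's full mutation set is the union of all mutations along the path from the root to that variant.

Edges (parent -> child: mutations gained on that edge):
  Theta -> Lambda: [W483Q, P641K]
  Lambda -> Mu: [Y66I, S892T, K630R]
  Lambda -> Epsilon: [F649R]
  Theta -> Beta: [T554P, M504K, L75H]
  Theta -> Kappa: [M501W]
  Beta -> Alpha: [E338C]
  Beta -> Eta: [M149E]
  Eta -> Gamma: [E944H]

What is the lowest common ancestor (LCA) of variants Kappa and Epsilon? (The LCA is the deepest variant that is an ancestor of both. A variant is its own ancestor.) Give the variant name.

Path from root to Kappa: Theta -> Kappa
  ancestors of Kappa: {Theta, Kappa}
Path from root to Epsilon: Theta -> Lambda -> Epsilon
  ancestors of Epsilon: {Theta, Lambda, Epsilon}
Common ancestors: {Theta}
Walk up from Epsilon: Epsilon (not in ancestors of Kappa), Lambda (not in ancestors of Kappa), Theta (in ancestors of Kappa)
Deepest common ancestor (LCA) = Theta

Answer: Theta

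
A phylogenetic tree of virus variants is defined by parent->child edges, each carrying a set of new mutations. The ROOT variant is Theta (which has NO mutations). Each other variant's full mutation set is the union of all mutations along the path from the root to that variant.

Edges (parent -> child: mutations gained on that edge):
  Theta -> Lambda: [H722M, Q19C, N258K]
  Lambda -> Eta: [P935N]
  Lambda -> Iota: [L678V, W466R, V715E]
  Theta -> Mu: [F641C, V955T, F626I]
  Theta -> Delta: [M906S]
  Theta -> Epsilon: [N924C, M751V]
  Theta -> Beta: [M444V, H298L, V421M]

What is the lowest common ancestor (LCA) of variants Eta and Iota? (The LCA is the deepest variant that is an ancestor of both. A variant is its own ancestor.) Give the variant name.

Answer: Lambda

Derivation:
Path from root to Eta: Theta -> Lambda -> Eta
  ancestors of Eta: {Theta, Lambda, Eta}
Path from root to Iota: Theta -> Lambda -> Iota
  ancestors of Iota: {Theta, Lambda, Iota}
Common ancestors: {Theta, Lambda}
Walk up from Iota: Iota (not in ancestors of Eta), Lambda (in ancestors of Eta), Theta (in ancestors of Eta)
Deepest common ancestor (LCA) = Lambda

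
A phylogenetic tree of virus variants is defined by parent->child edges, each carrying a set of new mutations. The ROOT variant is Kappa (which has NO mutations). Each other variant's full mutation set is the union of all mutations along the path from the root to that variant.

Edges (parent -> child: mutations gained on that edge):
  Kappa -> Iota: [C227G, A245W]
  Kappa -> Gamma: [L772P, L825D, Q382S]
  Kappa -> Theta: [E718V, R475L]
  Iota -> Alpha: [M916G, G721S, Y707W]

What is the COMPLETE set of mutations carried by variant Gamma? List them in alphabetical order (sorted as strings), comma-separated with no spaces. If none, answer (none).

At Kappa: gained [] -> total []
At Gamma: gained ['L772P', 'L825D', 'Q382S'] -> total ['L772P', 'L825D', 'Q382S']

Answer: L772P,L825D,Q382S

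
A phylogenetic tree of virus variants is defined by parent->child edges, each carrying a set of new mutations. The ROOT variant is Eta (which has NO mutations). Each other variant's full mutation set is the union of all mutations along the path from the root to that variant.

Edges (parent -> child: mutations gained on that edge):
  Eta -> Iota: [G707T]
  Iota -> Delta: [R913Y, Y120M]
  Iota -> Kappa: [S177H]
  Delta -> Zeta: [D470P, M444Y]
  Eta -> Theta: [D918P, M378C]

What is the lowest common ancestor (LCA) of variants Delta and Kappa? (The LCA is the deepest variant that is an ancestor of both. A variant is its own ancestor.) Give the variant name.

Path from root to Delta: Eta -> Iota -> Delta
  ancestors of Delta: {Eta, Iota, Delta}
Path from root to Kappa: Eta -> Iota -> Kappa
  ancestors of Kappa: {Eta, Iota, Kappa}
Common ancestors: {Eta, Iota}
Walk up from Kappa: Kappa (not in ancestors of Delta), Iota (in ancestors of Delta), Eta (in ancestors of Delta)
Deepest common ancestor (LCA) = Iota

Answer: Iota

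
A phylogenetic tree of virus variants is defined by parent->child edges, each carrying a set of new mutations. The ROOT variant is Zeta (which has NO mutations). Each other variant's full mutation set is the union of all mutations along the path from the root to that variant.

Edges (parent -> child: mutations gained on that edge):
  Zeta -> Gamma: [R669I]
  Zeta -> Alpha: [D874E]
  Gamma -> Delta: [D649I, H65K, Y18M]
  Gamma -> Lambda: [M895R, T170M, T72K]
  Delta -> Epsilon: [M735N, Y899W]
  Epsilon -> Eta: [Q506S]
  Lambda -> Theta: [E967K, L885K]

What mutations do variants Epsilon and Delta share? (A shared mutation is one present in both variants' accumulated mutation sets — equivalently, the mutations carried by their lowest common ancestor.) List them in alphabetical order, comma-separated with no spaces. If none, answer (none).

Accumulating mutations along path to Epsilon:
  At Zeta: gained [] -> total []
  At Gamma: gained ['R669I'] -> total ['R669I']
  At Delta: gained ['D649I', 'H65K', 'Y18M'] -> total ['D649I', 'H65K', 'R669I', 'Y18M']
  At Epsilon: gained ['M735N', 'Y899W'] -> total ['D649I', 'H65K', 'M735N', 'R669I', 'Y18M', 'Y899W']
Mutations(Epsilon) = ['D649I', 'H65K', 'M735N', 'R669I', 'Y18M', 'Y899W']
Accumulating mutations along path to Delta:
  At Zeta: gained [] -> total []
  At Gamma: gained ['R669I'] -> total ['R669I']
  At Delta: gained ['D649I', 'H65K', 'Y18M'] -> total ['D649I', 'H65K', 'R669I', 'Y18M']
Mutations(Delta) = ['D649I', 'H65K', 'R669I', 'Y18M']
Intersection: ['D649I', 'H65K', 'M735N', 'R669I', 'Y18M', 'Y899W'] ∩ ['D649I', 'H65K', 'R669I', 'Y18M'] = ['D649I', 'H65K', 'R669I', 'Y18M']

Answer: D649I,H65K,R669I,Y18M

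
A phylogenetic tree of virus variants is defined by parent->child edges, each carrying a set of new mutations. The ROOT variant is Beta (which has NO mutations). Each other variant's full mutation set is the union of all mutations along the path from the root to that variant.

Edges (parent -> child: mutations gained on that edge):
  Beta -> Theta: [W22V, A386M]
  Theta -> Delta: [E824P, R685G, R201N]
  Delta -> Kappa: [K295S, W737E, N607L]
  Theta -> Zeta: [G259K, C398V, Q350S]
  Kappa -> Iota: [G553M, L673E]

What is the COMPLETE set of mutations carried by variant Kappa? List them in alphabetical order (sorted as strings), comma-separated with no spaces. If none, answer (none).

At Beta: gained [] -> total []
At Theta: gained ['W22V', 'A386M'] -> total ['A386M', 'W22V']
At Delta: gained ['E824P', 'R685G', 'R201N'] -> total ['A386M', 'E824P', 'R201N', 'R685G', 'W22V']
At Kappa: gained ['K295S', 'W737E', 'N607L'] -> total ['A386M', 'E824P', 'K295S', 'N607L', 'R201N', 'R685G', 'W22V', 'W737E']

Answer: A386M,E824P,K295S,N607L,R201N,R685G,W22V,W737E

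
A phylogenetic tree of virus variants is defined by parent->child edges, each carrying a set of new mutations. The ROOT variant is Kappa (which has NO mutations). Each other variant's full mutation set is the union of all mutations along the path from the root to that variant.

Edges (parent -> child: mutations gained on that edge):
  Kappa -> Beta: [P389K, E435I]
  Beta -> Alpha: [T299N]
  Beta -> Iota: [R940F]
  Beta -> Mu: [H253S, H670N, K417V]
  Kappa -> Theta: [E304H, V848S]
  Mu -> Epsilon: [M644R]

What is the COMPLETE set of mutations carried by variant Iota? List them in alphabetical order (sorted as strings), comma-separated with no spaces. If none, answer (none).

Answer: E435I,P389K,R940F

Derivation:
At Kappa: gained [] -> total []
At Beta: gained ['P389K', 'E435I'] -> total ['E435I', 'P389K']
At Iota: gained ['R940F'] -> total ['E435I', 'P389K', 'R940F']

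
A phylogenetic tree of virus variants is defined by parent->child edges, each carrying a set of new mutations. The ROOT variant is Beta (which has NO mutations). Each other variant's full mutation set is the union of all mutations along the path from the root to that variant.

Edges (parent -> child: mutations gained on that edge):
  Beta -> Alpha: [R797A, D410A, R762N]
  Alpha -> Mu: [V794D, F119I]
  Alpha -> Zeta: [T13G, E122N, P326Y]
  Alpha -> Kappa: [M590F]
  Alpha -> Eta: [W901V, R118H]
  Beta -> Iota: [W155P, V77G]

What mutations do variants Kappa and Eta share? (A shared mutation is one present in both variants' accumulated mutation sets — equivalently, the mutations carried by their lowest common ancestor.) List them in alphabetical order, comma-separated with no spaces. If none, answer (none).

Answer: D410A,R762N,R797A

Derivation:
Accumulating mutations along path to Kappa:
  At Beta: gained [] -> total []
  At Alpha: gained ['R797A', 'D410A', 'R762N'] -> total ['D410A', 'R762N', 'R797A']
  At Kappa: gained ['M590F'] -> total ['D410A', 'M590F', 'R762N', 'R797A']
Mutations(Kappa) = ['D410A', 'M590F', 'R762N', 'R797A']
Accumulating mutations along path to Eta:
  At Beta: gained [] -> total []
  At Alpha: gained ['R797A', 'D410A', 'R762N'] -> total ['D410A', 'R762N', 'R797A']
  At Eta: gained ['W901V', 'R118H'] -> total ['D410A', 'R118H', 'R762N', 'R797A', 'W901V']
Mutations(Eta) = ['D410A', 'R118H', 'R762N', 'R797A', 'W901V']
Intersection: ['D410A', 'M590F', 'R762N', 'R797A'] ∩ ['D410A', 'R118H', 'R762N', 'R797A', 'W901V'] = ['D410A', 'R762N', 'R797A']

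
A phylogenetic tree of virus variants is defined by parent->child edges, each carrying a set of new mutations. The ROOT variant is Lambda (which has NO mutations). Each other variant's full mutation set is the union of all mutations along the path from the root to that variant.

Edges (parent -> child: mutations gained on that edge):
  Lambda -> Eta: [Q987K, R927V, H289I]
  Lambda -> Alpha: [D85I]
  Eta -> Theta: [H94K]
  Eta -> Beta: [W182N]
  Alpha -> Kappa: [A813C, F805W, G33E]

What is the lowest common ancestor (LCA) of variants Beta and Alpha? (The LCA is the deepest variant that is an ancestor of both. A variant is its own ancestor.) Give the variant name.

Answer: Lambda

Derivation:
Path from root to Beta: Lambda -> Eta -> Beta
  ancestors of Beta: {Lambda, Eta, Beta}
Path from root to Alpha: Lambda -> Alpha
  ancestors of Alpha: {Lambda, Alpha}
Common ancestors: {Lambda}
Walk up from Alpha: Alpha (not in ancestors of Beta), Lambda (in ancestors of Beta)
Deepest common ancestor (LCA) = Lambda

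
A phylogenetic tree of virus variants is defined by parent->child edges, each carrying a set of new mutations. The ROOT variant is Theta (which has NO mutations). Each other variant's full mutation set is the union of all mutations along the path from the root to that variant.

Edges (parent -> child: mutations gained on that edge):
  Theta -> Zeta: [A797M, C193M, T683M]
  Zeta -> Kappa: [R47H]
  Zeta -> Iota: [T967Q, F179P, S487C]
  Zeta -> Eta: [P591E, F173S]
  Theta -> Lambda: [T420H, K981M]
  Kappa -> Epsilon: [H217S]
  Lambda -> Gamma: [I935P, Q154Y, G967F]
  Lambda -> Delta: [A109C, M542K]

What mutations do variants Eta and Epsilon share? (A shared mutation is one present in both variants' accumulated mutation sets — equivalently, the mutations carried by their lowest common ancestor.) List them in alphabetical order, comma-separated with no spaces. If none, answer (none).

Answer: A797M,C193M,T683M

Derivation:
Accumulating mutations along path to Eta:
  At Theta: gained [] -> total []
  At Zeta: gained ['A797M', 'C193M', 'T683M'] -> total ['A797M', 'C193M', 'T683M']
  At Eta: gained ['P591E', 'F173S'] -> total ['A797M', 'C193M', 'F173S', 'P591E', 'T683M']
Mutations(Eta) = ['A797M', 'C193M', 'F173S', 'P591E', 'T683M']
Accumulating mutations along path to Epsilon:
  At Theta: gained [] -> total []
  At Zeta: gained ['A797M', 'C193M', 'T683M'] -> total ['A797M', 'C193M', 'T683M']
  At Kappa: gained ['R47H'] -> total ['A797M', 'C193M', 'R47H', 'T683M']
  At Epsilon: gained ['H217S'] -> total ['A797M', 'C193M', 'H217S', 'R47H', 'T683M']
Mutations(Epsilon) = ['A797M', 'C193M', 'H217S', 'R47H', 'T683M']
Intersection: ['A797M', 'C193M', 'F173S', 'P591E', 'T683M'] ∩ ['A797M', 'C193M', 'H217S', 'R47H', 'T683M'] = ['A797M', 'C193M', 'T683M']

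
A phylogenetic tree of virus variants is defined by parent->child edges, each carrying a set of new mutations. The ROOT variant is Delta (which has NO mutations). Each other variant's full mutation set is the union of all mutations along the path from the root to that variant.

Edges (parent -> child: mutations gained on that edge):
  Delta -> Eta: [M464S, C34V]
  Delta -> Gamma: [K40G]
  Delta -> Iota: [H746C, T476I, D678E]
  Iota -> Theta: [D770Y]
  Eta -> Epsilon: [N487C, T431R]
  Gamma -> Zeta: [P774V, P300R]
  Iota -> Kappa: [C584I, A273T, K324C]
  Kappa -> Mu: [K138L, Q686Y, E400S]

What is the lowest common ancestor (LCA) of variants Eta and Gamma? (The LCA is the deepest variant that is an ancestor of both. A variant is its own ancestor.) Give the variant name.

Answer: Delta

Derivation:
Path from root to Eta: Delta -> Eta
  ancestors of Eta: {Delta, Eta}
Path from root to Gamma: Delta -> Gamma
  ancestors of Gamma: {Delta, Gamma}
Common ancestors: {Delta}
Walk up from Gamma: Gamma (not in ancestors of Eta), Delta (in ancestors of Eta)
Deepest common ancestor (LCA) = Delta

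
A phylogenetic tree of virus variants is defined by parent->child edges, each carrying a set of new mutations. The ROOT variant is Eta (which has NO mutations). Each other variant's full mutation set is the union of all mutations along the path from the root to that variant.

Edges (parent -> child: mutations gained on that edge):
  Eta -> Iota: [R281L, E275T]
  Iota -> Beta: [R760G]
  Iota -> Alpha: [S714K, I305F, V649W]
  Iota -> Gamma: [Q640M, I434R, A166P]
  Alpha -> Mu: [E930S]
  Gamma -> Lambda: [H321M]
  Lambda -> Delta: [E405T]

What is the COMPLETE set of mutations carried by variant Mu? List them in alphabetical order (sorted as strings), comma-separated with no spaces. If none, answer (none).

At Eta: gained [] -> total []
At Iota: gained ['R281L', 'E275T'] -> total ['E275T', 'R281L']
At Alpha: gained ['S714K', 'I305F', 'V649W'] -> total ['E275T', 'I305F', 'R281L', 'S714K', 'V649W']
At Mu: gained ['E930S'] -> total ['E275T', 'E930S', 'I305F', 'R281L', 'S714K', 'V649W']

Answer: E275T,E930S,I305F,R281L,S714K,V649W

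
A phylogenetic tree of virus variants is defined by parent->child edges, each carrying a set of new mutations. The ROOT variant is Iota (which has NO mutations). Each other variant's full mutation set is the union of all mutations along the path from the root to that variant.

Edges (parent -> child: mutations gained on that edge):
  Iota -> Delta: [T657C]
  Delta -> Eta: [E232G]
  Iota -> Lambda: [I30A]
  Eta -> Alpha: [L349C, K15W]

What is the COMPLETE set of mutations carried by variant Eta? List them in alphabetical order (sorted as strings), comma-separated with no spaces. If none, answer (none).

Answer: E232G,T657C

Derivation:
At Iota: gained [] -> total []
At Delta: gained ['T657C'] -> total ['T657C']
At Eta: gained ['E232G'] -> total ['E232G', 'T657C']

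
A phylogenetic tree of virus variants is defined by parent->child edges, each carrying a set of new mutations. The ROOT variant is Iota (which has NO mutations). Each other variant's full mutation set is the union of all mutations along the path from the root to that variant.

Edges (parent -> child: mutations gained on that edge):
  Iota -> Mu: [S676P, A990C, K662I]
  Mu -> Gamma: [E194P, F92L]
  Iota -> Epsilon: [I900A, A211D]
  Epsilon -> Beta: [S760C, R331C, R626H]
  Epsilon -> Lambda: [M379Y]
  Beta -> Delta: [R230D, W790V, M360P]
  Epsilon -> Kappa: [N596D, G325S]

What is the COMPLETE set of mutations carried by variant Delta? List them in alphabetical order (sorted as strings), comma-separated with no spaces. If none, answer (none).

Answer: A211D,I900A,M360P,R230D,R331C,R626H,S760C,W790V

Derivation:
At Iota: gained [] -> total []
At Epsilon: gained ['I900A', 'A211D'] -> total ['A211D', 'I900A']
At Beta: gained ['S760C', 'R331C', 'R626H'] -> total ['A211D', 'I900A', 'R331C', 'R626H', 'S760C']
At Delta: gained ['R230D', 'W790V', 'M360P'] -> total ['A211D', 'I900A', 'M360P', 'R230D', 'R331C', 'R626H', 'S760C', 'W790V']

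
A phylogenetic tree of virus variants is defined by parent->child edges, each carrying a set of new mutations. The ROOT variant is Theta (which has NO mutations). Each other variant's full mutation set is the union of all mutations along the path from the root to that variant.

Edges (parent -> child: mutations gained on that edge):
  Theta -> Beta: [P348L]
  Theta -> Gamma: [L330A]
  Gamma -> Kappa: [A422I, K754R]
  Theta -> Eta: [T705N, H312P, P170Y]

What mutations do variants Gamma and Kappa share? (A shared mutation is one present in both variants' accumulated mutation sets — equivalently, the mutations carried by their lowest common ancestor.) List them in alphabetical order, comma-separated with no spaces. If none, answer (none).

Accumulating mutations along path to Gamma:
  At Theta: gained [] -> total []
  At Gamma: gained ['L330A'] -> total ['L330A']
Mutations(Gamma) = ['L330A']
Accumulating mutations along path to Kappa:
  At Theta: gained [] -> total []
  At Gamma: gained ['L330A'] -> total ['L330A']
  At Kappa: gained ['A422I', 'K754R'] -> total ['A422I', 'K754R', 'L330A']
Mutations(Kappa) = ['A422I', 'K754R', 'L330A']
Intersection: ['L330A'] ∩ ['A422I', 'K754R', 'L330A'] = ['L330A']

Answer: L330A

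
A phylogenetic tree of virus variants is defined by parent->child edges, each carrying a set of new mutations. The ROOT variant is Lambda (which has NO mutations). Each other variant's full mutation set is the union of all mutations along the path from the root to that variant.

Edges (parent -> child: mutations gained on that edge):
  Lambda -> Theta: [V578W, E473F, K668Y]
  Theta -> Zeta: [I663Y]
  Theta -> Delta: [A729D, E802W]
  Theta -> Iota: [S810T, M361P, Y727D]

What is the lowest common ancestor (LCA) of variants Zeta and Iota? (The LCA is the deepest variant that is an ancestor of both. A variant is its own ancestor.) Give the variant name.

Answer: Theta

Derivation:
Path from root to Zeta: Lambda -> Theta -> Zeta
  ancestors of Zeta: {Lambda, Theta, Zeta}
Path from root to Iota: Lambda -> Theta -> Iota
  ancestors of Iota: {Lambda, Theta, Iota}
Common ancestors: {Lambda, Theta}
Walk up from Iota: Iota (not in ancestors of Zeta), Theta (in ancestors of Zeta), Lambda (in ancestors of Zeta)
Deepest common ancestor (LCA) = Theta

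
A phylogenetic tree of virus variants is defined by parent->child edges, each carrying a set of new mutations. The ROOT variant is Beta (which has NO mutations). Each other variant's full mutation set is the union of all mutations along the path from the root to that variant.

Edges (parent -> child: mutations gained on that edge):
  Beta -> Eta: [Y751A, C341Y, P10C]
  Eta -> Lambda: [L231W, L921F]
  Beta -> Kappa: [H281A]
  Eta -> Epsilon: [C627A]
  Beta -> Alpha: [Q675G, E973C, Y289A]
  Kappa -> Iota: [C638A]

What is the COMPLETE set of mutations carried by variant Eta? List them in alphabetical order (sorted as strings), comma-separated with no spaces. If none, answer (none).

At Beta: gained [] -> total []
At Eta: gained ['Y751A', 'C341Y', 'P10C'] -> total ['C341Y', 'P10C', 'Y751A']

Answer: C341Y,P10C,Y751A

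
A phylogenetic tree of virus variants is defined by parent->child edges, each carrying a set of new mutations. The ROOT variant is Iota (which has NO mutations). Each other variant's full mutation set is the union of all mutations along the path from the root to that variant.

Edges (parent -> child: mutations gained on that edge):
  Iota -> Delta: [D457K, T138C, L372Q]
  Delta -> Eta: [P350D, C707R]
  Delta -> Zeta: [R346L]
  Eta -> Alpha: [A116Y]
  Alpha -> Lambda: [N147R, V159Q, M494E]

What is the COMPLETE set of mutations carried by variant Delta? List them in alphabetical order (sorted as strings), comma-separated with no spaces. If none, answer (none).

At Iota: gained [] -> total []
At Delta: gained ['D457K', 'T138C', 'L372Q'] -> total ['D457K', 'L372Q', 'T138C']

Answer: D457K,L372Q,T138C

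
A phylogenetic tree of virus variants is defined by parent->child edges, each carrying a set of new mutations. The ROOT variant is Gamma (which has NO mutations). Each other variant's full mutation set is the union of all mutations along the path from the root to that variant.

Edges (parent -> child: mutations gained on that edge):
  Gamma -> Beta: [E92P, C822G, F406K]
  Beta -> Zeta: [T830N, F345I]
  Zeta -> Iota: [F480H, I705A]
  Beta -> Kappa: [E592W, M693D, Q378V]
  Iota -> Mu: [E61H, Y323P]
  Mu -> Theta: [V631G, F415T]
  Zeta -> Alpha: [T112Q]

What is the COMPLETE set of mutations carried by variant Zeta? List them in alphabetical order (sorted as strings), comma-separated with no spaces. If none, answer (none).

Answer: C822G,E92P,F345I,F406K,T830N

Derivation:
At Gamma: gained [] -> total []
At Beta: gained ['E92P', 'C822G', 'F406K'] -> total ['C822G', 'E92P', 'F406K']
At Zeta: gained ['T830N', 'F345I'] -> total ['C822G', 'E92P', 'F345I', 'F406K', 'T830N']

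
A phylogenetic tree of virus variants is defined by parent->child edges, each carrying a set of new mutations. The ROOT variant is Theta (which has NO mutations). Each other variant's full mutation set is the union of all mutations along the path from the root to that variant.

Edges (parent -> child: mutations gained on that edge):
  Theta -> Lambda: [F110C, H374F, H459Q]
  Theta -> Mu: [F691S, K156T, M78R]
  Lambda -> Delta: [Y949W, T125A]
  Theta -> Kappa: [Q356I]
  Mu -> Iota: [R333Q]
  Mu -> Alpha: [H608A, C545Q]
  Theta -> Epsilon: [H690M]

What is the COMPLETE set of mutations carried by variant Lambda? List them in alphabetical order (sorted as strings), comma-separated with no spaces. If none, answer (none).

At Theta: gained [] -> total []
At Lambda: gained ['F110C', 'H374F', 'H459Q'] -> total ['F110C', 'H374F', 'H459Q']

Answer: F110C,H374F,H459Q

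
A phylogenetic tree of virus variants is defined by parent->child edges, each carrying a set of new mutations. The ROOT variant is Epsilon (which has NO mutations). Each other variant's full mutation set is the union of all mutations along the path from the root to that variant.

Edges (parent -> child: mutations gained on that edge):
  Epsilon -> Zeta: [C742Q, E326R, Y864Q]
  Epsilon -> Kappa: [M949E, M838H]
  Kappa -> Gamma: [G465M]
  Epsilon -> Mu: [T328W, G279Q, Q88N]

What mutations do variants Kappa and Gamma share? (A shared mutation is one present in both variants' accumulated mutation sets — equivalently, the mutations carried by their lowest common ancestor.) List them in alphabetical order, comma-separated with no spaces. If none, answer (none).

Accumulating mutations along path to Kappa:
  At Epsilon: gained [] -> total []
  At Kappa: gained ['M949E', 'M838H'] -> total ['M838H', 'M949E']
Mutations(Kappa) = ['M838H', 'M949E']
Accumulating mutations along path to Gamma:
  At Epsilon: gained [] -> total []
  At Kappa: gained ['M949E', 'M838H'] -> total ['M838H', 'M949E']
  At Gamma: gained ['G465M'] -> total ['G465M', 'M838H', 'M949E']
Mutations(Gamma) = ['G465M', 'M838H', 'M949E']
Intersection: ['M838H', 'M949E'] ∩ ['G465M', 'M838H', 'M949E'] = ['M838H', 'M949E']

Answer: M838H,M949E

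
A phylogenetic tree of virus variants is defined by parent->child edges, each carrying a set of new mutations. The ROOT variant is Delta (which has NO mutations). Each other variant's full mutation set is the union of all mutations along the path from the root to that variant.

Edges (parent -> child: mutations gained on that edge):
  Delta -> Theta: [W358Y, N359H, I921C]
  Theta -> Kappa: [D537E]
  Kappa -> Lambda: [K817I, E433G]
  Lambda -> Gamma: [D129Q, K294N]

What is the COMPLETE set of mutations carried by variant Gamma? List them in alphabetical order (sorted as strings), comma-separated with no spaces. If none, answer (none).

Answer: D129Q,D537E,E433G,I921C,K294N,K817I,N359H,W358Y

Derivation:
At Delta: gained [] -> total []
At Theta: gained ['W358Y', 'N359H', 'I921C'] -> total ['I921C', 'N359H', 'W358Y']
At Kappa: gained ['D537E'] -> total ['D537E', 'I921C', 'N359H', 'W358Y']
At Lambda: gained ['K817I', 'E433G'] -> total ['D537E', 'E433G', 'I921C', 'K817I', 'N359H', 'W358Y']
At Gamma: gained ['D129Q', 'K294N'] -> total ['D129Q', 'D537E', 'E433G', 'I921C', 'K294N', 'K817I', 'N359H', 'W358Y']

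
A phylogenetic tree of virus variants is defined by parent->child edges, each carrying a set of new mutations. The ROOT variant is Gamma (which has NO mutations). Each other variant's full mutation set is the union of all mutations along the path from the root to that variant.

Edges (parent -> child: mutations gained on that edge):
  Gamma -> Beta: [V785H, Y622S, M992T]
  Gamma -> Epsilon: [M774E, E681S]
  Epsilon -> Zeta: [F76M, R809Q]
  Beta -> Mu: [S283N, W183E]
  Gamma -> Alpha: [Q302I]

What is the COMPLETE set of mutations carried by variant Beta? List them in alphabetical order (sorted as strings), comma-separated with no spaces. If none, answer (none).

At Gamma: gained [] -> total []
At Beta: gained ['V785H', 'Y622S', 'M992T'] -> total ['M992T', 'V785H', 'Y622S']

Answer: M992T,V785H,Y622S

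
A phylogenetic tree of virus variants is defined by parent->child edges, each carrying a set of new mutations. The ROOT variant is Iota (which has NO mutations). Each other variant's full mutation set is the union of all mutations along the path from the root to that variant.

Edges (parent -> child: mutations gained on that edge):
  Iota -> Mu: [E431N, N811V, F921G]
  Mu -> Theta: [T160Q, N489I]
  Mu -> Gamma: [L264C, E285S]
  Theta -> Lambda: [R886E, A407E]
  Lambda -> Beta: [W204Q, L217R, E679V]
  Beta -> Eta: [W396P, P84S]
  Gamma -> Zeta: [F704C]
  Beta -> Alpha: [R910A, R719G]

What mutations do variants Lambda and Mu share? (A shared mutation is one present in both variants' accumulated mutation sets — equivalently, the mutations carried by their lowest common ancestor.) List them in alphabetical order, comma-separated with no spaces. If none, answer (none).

Accumulating mutations along path to Lambda:
  At Iota: gained [] -> total []
  At Mu: gained ['E431N', 'N811V', 'F921G'] -> total ['E431N', 'F921G', 'N811V']
  At Theta: gained ['T160Q', 'N489I'] -> total ['E431N', 'F921G', 'N489I', 'N811V', 'T160Q']
  At Lambda: gained ['R886E', 'A407E'] -> total ['A407E', 'E431N', 'F921G', 'N489I', 'N811V', 'R886E', 'T160Q']
Mutations(Lambda) = ['A407E', 'E431N', 'F921G', 'N489I', 'N811V', 'R886E', 'T160Q']
Accumulating mutations along path to Mu:
  At Iota: gained [] -> total []
  At Mu: gained ['E431N', 'N811V', 'F921G'] -> total ['E431N', 'F921G', 'N811V']
Mutations(Mu) = ['E431N', 'F921G', 'N811V']
Intersection: ['A407E', 'E431N', 'F921G', 'N489I', 'N811V', 'R886E', 'T160Q'] ∩ ['E431N', 'F921G', 'N811V'] = ['E431N', 'F921G', 'N811V']

Answer: E431N,F921G,N811V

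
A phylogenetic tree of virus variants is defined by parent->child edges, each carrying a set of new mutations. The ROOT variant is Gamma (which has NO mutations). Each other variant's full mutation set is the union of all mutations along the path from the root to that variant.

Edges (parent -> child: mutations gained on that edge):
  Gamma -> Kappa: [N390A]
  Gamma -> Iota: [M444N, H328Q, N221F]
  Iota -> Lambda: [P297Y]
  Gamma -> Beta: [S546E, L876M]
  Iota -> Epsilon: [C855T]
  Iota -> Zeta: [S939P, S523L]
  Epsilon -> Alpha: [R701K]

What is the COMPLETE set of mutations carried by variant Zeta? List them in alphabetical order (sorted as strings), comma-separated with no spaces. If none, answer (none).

At Gamma: gained [] -> total []
At Iota: gained ['M444N', 'H328Q', 'N221F'] -> total ['H328Q', 'M444N', 'N221F']
At Zeta: gained ['S939P', 'S523L'] -> total ['H328Q', 'M444N', 'N221F', 'S523L', 'S939P']

Answer: H328Q,M444N,N221F,S523L,S939P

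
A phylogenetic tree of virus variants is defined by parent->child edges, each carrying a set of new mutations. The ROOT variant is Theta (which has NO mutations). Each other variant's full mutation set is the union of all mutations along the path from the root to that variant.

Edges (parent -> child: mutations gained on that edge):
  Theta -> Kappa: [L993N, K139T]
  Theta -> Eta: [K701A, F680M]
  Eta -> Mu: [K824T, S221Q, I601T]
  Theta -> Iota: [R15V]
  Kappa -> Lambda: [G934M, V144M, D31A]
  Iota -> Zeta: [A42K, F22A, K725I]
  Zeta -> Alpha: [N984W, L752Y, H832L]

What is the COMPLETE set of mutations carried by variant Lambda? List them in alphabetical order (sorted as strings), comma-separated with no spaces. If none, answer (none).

At Theta: gained [] -> total []
At Kappa: gained ['L993N', 'K139T'] -> total ['K139T', 'L993N']
At Lambda: gained ['G934M', 'V144M', 'D31A'] -> total ['D31A', 'G934M', 'K139T', 'L993N', 'V144M']

Answer: D31A,G934M,K139T,L993N,V144M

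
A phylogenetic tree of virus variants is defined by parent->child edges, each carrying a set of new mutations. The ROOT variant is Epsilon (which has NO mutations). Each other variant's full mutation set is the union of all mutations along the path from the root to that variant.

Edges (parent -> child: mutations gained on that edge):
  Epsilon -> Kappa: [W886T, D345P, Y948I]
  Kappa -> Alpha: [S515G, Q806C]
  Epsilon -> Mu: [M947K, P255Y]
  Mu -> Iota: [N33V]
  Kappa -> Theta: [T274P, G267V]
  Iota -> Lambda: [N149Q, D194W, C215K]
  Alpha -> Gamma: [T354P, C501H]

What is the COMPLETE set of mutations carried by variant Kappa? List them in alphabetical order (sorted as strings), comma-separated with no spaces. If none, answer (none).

Answer: D345P,W886T,Y948I

Derivation:
At Epsilon: gained [] -> total []
At Kappa: gained ['W886T', 'D345P', 'Y948I'] -> total ['D345P', 'W886T', 'Y948I']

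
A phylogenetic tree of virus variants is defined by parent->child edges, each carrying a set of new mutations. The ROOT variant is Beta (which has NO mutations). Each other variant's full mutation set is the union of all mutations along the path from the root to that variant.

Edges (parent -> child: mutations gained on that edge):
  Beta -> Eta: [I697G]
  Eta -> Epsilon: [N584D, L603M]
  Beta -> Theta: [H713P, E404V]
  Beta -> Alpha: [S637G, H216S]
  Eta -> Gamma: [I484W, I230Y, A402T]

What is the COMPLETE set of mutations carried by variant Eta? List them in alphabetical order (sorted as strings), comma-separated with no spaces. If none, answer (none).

Answer: I697G

Derivation:
At Beta: gained [] -> total []
At Eta: gained ['I697G'] -> total ['I697G']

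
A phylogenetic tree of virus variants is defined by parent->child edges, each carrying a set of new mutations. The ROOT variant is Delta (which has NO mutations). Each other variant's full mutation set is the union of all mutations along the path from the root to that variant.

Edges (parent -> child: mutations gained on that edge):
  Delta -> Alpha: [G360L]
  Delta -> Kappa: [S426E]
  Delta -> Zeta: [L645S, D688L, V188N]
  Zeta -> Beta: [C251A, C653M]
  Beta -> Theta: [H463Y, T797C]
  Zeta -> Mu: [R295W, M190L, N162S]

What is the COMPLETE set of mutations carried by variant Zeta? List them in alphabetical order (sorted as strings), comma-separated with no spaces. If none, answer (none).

Answer: D688L,L645S,V188N

Derivation:
At Delta: gained [] -> total []
At Zeta: gained ['L645S', 'D688L', 'V188N'] -> total ['D688L', 'L645S', 'V188N']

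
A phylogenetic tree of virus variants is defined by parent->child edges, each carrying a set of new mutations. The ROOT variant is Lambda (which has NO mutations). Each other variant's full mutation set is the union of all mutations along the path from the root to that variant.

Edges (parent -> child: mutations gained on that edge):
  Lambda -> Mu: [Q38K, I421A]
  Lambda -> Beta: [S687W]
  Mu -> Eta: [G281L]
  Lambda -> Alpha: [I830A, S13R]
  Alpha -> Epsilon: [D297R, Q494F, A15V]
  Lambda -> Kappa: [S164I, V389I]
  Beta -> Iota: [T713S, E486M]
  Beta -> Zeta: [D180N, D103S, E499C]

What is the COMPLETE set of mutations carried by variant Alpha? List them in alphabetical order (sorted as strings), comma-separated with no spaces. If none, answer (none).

Answer: I830A,S13R

Derivation:
At Lambda: gained [] -> total []
At Alpha: gained ['I830A', 'S13R'] -> total ['I830A', 'S13R']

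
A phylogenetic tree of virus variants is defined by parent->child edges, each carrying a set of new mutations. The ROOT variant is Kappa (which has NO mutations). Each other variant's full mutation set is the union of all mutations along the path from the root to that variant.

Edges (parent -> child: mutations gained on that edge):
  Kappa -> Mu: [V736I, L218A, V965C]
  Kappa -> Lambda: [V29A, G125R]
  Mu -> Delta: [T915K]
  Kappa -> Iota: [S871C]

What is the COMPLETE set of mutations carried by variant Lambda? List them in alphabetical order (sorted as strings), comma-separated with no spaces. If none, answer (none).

At Kappa: gained [] -> total []
At Lambda: gained ['V29A', 'G125R'] -> total ['G125R', 'V29A']

Answer: G125R,V29A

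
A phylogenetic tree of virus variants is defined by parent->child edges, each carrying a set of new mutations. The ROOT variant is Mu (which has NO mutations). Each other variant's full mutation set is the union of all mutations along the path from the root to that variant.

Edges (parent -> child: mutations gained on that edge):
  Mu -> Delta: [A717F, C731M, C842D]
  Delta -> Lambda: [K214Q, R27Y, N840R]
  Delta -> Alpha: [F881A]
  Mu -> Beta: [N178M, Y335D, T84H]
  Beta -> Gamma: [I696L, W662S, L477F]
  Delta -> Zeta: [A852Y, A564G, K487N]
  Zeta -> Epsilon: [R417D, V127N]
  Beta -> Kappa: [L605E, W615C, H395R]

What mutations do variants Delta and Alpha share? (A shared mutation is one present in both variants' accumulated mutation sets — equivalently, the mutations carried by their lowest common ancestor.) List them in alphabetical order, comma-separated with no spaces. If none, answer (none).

Accumulating mutations along path to Delta:
  At Mu: gained [] -> total []
  At Delta: gained ['A717F', 'C731M', 'C842D'] -> total ['A717F', 'C731M', 'C842D']
Mutations(Delta) = ['A717F', 'C731M', 'C842D']
Accumulating mutations along path to Alpha:
  At Mu: gained [] -> total []
  At Delta: gained ['A717F', 'C731M', 'C842D'] -> total ['A717F', 'C731M', 'C842D']
  At Alpha: gained ['F881A'] -> total ['A717F', 'C731M', 'C842D', 'F881A']
Mutations(Alpha) = ['A717F', 'C731M', 'C842D', 'F881A']
Intersection: ['A717F', 'C731M', 'C842D'] ∩ ['A717F', 'C731M', 'C842D', 'F881A'] = ['A717F', 'C731M', 'C842D']

Answer: A717F,C731M,C842D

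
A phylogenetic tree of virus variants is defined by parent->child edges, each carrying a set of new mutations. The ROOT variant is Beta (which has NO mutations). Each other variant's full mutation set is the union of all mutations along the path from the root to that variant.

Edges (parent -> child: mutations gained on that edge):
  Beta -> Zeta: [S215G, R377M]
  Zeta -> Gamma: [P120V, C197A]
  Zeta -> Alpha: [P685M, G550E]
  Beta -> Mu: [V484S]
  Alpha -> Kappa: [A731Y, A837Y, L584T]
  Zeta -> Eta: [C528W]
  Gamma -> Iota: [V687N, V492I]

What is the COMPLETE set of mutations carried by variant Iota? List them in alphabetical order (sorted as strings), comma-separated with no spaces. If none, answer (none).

At Beta: gained [] -> total []
At Zeta: gained ['S215G', 'R377M'] -> total ['R377M', 'S215G']
At Gamma: gained ['P120V', 'C197A'] -> total ['C197A', 'P120V', 'R377M', 'S215G']
At Iota: gained ['V687N', 'V492I'] -> total ['C197A', 'P120V', 'R377M', 'S215G', 'V492I', 'V687N']

Answer: C197A,P120V,R377M,S215G,V492I,V687N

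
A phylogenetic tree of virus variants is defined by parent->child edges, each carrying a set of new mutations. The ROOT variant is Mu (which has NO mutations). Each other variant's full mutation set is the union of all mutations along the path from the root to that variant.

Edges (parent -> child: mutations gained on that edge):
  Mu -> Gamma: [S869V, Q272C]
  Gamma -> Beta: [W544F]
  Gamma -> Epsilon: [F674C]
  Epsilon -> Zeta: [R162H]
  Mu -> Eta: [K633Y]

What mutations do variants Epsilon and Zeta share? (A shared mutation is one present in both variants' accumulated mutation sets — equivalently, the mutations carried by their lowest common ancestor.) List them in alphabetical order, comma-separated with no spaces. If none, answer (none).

Answer: F674C,Q272C,S869V

Derivation:
Accumulating mutations along path to Epsilon:
  At Mu: gained [] -> total []
  At Gamma: gained ['S869V', 'Q272C'] -> total ['Q272C', 'S869V']
  At Epsilon: gained ['F674C'] -> total ['F674C', 'Q272C', 'S869V']
Mutations(Epsilon) = ['F674C', 'Q272C', 'S869V']
Accumulating mutations along path to Zeta:
  At Mu: gained [] -> total []
  At Gamma: gained ['S869V', 'Q272C'] -> total ['Q272C', 'S869V']
  At Epsilon: gained ['F674C'] -> total ['F674C', 'Q272C', 'S869V']
  At Zeta: gained ['R162H'] -> total ['F674C', 'Q272C', 'R162H', 'S869V']
Mutations(Zeta) = ['F674C', 'Q272C', 'R162H', 'S869V']
Intersection: ['F674C', 'Q272C', 'S869V'] ∩ ['F674C', 'Q272C', 'R162H', 'S869V'] = ['F674C', 'Q272C', 'S869V']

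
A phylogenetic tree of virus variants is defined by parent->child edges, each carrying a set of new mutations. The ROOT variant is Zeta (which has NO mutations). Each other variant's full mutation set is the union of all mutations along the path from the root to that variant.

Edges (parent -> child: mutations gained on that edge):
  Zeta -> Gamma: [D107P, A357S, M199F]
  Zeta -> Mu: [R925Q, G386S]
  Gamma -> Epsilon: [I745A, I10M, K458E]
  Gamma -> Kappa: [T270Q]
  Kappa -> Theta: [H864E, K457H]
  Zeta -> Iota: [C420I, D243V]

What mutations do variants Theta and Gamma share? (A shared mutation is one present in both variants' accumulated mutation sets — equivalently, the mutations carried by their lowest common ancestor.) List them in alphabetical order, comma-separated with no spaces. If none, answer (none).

Accumulating mutations along path to Theta:
  At Zeta: gained [] -> total []
  At Gamma: gained ['D107P', 'A357S', 'M199F'] -> total ['A357S', 'D107P', 'M199F']
  At Kappa: gained ['T270Q'] -> total ['A357S', 'D107P', 'M199F', 'T270Q']
  At Theta: gained ['H864E', 'K457H'] -> total ['A357S', 'D107P', 'H864E', 'K457H', 'M199F', 'T270Q']
Mutations(Theta) = ['A357S', 'D107P', 'H864E', 'K457H', 'M199F', 'T270Q']
Accumulating mutations along path to Gamma:
  At Zeta: gained [] -> total []
  At Gamma: gained ['D107P', 'A357S', 'M199F'] -> total ['A357S', 'D107P', 'M199F']
Mutations(Gamma) = ['A357S', 'D107P', 'M199F']
Intersection: ['A357S', 'D107P', 'H864E', 'K457H', 'M199F', 'T270Q'] ∩ ['A357S', 'D107P', 'M199F'] = ['A357S', 'D107P', 'M199F']

Answer: A357S,D107P,M199F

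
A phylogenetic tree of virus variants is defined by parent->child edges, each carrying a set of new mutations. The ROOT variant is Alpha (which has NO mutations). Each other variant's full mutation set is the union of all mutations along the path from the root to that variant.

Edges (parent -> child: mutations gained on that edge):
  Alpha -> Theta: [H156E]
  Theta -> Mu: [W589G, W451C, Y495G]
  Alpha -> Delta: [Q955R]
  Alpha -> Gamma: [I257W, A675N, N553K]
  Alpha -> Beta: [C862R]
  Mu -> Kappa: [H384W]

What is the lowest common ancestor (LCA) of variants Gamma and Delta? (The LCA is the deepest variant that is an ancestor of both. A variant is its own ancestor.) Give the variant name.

Answer: Alpha

Derivation:
Path from root to Gamma: Alpha -> Gamma
  ancestors of Gamma: {Alpha, Gamma}
Path from root to Delta: Alpha -> Delta
  ancestors of Delta: {Alpha, Delta}
Common ancestors: {Alpha}
Walk up from Delta: Delta (not in ancestors of Gamma), Alpha (in ancestors of Gamma)
Deepest common ancestor (LCA) = Alpha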